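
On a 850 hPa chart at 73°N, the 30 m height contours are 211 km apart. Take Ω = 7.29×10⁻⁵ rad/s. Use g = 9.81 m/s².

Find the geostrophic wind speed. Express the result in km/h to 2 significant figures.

36 km/h

Coriolis parameter at 73°N:
f = 2Ω sin φ = 2 × 7.29×10⁻⁵ × sin 73° = 1.39×10⁻⁴ s⁻¹
Height gradient: |∂Z/∂n| = 30 m / 211000 m = 1.42×10⁻⁴
On a pressure surface, geostrophic balance gives V_g = (g/f)|∂Z/∂n|:
V_g = 9.81 × 1.42×10⁻⁴ / 1.39×10⁻⁴ = 10.0 m/s
Converting: 10.0 m/s × 3.6 = 36 km/h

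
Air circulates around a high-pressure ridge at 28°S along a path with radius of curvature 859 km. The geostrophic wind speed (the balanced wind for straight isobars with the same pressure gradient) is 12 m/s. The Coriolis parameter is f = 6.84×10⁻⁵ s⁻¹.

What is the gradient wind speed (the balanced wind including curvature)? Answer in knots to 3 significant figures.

32.7 knots

Around a high, pressure-gradient force acts outward with centrifugal, so Coriolis balances both:
fV = (1/ρ)|∂P/∂n| + V²/R  →  V² − fR·V + fR·V_g = 0
With fR = 6.84×10⁻⁵ × 859×10³ m = 58.8 m/s:
V = [fR − √((fR)² − 4 fR V_g)]/2 = [58.8 − √(58.8² − 4×58.8×12)]/2 = 16.8 m/s
Supergeostrophic (V > V_g = 12 m/s), as expected around a high.
Converting: 16.8 m/s × 1.944 = 32.7 knots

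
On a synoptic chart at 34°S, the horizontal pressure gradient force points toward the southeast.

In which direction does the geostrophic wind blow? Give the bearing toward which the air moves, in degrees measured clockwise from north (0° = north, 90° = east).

The pressure-gradient force points toward the southeast (bearing 135°).
Geostrophic balance: in the Southern Hemisphere the Coriolis force deflects motion to the left, so the geostrophic wind blows 90° to the left of the pressure-gradient force (low pressure on the right).
Rotating 135° by 90° counterclockwise gives 045° — the wind blows toward the northeast.

045°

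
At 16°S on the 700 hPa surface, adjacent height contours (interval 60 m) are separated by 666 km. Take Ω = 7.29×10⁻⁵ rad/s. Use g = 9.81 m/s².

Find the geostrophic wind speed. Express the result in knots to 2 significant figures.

43 knots

Coriolis parameter at 16°S:
f = 2Ω sin φ = 2 × 7.29×10⁻⁵ × sin 16° = 4.02×10⁻⁵ s⁻¹
Height gradient: |∂Z/∂n| = 60 m / 666000 m = 9.01×10⁻⁵
On a pressure surface, geostrophic balance gives V_g = (g/f)|∂Z/∂n|:
V_g = 9.81 × 9.01×10⁻⁵ / 4.02×10⁻⁵ = 22.0 m/s
Converting: 22.0 m/s × 1.944 = 43 knots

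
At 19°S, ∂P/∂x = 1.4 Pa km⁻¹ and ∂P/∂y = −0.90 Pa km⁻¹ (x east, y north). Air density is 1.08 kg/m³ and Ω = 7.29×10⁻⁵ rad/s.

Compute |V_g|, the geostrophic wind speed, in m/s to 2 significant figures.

Coriolis parameter at 19°S:
f = 2Ω sin φ = 2 × 7.29×10⁻⁵ × sin 19° = 4.75×10⁻⁵ s⁻¹
In the Southern Hemisphere f is negative: f = −4.75×10⁻⁵ s⁻¹.
Component geostrophic relations (x east, y north):
u_g = −(1/(fρ)) ∂P/∂y,  v_g = (1/(fρ)) ∂P/∂x
u_g = −(−0.90×10⁻³)/(−4.75×10⁻⁵ × 1.08) = −17.6 m/s;  v_g = (1.4×10⁻³)/(−4.75×10⁻⁵ × 1.08) = −27.3 m/s
|V_g| = √(u_g² + v_g²) = 32.5 m/s

32 m/s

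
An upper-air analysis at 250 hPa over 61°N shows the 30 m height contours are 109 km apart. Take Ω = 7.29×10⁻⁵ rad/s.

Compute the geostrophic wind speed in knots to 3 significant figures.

Coriolis parameter at 61°N:
f = 2Ω sin φ = 2 × 7.29×10⁻⁵ × sin 61° = 1.28×10⁻⁴ s⁻¹
Height gradient: |∂Z/∂n| = 30 m / 109000 m = 2.75×10⁻⁴
On a pressure surface, geostrophic balance gives V_g = (g/f)|∂Z/∂n|:
V_g = 9.81 × 2.75×10⁻⁴ / 1.28×10⁻⁴ = 21.2 m/s
Converting: 21.2 m/s × 1.944 = 41.2 knots

41.2 knots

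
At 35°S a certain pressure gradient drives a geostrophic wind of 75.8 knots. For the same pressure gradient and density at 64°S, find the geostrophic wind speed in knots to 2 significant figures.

48 knots

With the same pressure gradient and density, V_g ∝ 1/f ∝ 1/sin φ.
V₂ = V₁ · sin φ₁ / sin φ₂ = 75.8 × sin 35° / sin 64°
V₂ = 75.8 × 0.5736/0.8988 = 48 knots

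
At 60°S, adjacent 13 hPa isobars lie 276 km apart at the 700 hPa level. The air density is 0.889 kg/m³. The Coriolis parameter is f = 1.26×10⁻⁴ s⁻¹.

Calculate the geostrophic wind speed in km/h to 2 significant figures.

150 km/h

Pressure gradient: |∂P/∂n| = 1300 Pa / 276000 m = 4.71×10⁻³ Pa/m
Geostrophic balance (pressure-gradient force = Coriolis force):
V_g = (1/(fρ)) |∂P/∂n| = 4.71×10⁻³ / (1.26×10⁻⁴ × 0.889) = 42.0 m/s
Converting: 42.0 m/s × 3.6 = 150 km/h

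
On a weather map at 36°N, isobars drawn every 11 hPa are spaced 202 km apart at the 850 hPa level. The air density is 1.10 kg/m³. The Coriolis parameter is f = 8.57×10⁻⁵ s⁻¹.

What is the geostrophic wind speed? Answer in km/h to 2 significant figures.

Pressure gradient: |∂P/∂n| = 1100 Pa / 202000 m = 5.45×10⁻³ Pa/m
Geostrophic balance (pressure-gradient force = Coriolis force):
V_g = (1/(fρ)) |∂P/∂n| = 5.45×10⁻³ / (8.57×10⁻⁵ × 1.10) = 57.8 m/s
Converting: 57.8 m/s × 3.6 = 210 km/h

210 km/h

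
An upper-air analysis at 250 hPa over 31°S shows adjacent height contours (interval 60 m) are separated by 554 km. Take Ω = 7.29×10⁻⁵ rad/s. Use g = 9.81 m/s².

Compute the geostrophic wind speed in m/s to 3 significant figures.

Coriolis parameter at 31°S:
f = 2Ω sin φ = 2 × 7.29×10⁻⁵ × sin 31° = 7.51×10⁻⁵ s⁻¹
Height gradient: |∂Z/∂n| = 60 m / 554000 m = 1.08×10⁻⁴
On a pressure surface, geostrophic balance gives V_g = (g/f)|∂Z/∂n|:
V_g = 9.81 × 1.08×10⁻⁴ / 7.51×10⁻⁵ = 14.1 m/s

14.1 m/s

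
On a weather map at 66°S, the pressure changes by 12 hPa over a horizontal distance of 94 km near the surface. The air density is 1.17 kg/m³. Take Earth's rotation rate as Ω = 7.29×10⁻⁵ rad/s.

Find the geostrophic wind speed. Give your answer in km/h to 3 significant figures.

295 km/h

Coriolis parameter at 66°S:
f = 2Ω sin φ = 2 × 7.29×10⁻⁵ × sin 66° = 1.33×10⁻⁴ s⁻¹
Pressure gradient: |∂P/∂n| = 1200 Pa / 94000 m = 1.28×10⁻² Pa/m
Geostrophic balance (pressure-gradient force = Coriolis force):
V_g = (1/(fρ)) |∂P/∂n| = 1.28×10⁻² / (1.33×10⁻⁴ × 1.17) = 81.9 m/s
Converting: 81.9 m/s × 3.6 = 295 km/h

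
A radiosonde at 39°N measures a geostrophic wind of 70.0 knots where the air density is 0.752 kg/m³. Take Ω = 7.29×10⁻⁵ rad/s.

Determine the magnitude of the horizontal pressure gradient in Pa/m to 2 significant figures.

Coriolis parameter at 39°N:
f = 2Ω sin φ = 2 × 7.29×10⁻⁵ × sin 39° = 9.18×10⁻⁵ s⁻¹
Wind speed in SI: 70.0 knots = 36.0 m/s
Geostrophic balance rearranged: |∂P/∂n| = f ρ V_g
|∂P/∂n| = 9.18×10⁻⁵ × 0.752 × 36.0 = 2.48×10⁻³ Pa/m

2.5×10⁻³ Pa/m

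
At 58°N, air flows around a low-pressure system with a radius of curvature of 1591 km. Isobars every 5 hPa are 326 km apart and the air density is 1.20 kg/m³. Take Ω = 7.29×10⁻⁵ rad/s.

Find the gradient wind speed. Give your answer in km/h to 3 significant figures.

35.4 km/h

Coriolis parameter at 58°N:
f = 2Ω sin φ = 2 × 7.29×10⁻⁵ × sin 58° = 1.24×10⁻⁴ s⁻¹
Pressure gradient: |∂P/∂n| = 500 Pa / 326000 m = 1.53×10⁻³ Pa/m
Geostrophic speed: V_g = |∂P/∂n|/(fρ) = 1.53×10⁻³/(1.24×10⁻⁴ × 1.20) = 10.3 m/s
Around a low, centrifugal force acts outward with Coriolis, so pressure-gradient force balances both:
(1/ρ)|∂P/∂n| = fV + V²/R  →  V² + fR·V − fR·V_g = 0
With fR = 1.24×10⁻⁴ × 1591×10³ m = 197 m/s:
V = [−fR + √((fR)² + 4 fR V_g)]/2 = [−197 + √(197² + 4×197×10.3)]/2 = 9.84 m/s
Subgeostrophic (V < V_g = 10.3 m/s), as expected around a low.
Converting: 9.84 m/s × 3.6 = 35.4 km/h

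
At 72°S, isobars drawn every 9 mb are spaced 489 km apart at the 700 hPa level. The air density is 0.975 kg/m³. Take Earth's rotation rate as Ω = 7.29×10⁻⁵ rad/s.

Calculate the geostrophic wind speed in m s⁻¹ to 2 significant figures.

Coriolis parameter at 72°S:
f = 2Ω sin φ = 2 × 7.29×10⁻⁵ × sin 72° = 1.39×10⁻⁴ s⁻¹
Pressure gradient: |∂P/∂n| = 900 Pa / 489000 m = 1.84×10⁻³ Pa/m
Geostrophic balance (pressure-gradient force = Coriolis force):
V_g = (1/(fρ)) |∂P/∂n| = 1.84×10⁻³ / (1.39×10⁻⁴ × 0.975) = 13.6 m/s

14 m s⁻¹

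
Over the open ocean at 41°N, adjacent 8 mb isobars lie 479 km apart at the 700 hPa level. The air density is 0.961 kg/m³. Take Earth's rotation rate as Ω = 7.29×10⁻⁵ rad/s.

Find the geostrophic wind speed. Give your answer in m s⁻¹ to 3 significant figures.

Coriolis parameter at 41°N:
f = 2Ω sin φ = 2 × 7.29×10⁻⁵ × sin 41° = 9.57×10⁻⁵ s⁻¹
Pressure gradient: |∂P/∂n| = 800 Pa / 479000 m = 1.67×10⁻³ Pa/m
Geostrophic balance (pressure-gradient force = Coriolis force):
V_g = (1/(fρ)) |∂P/∂n| = 1.67×10⁻³ / (9.57×10⁻⁵ × 0.961) = 18.2 m/s

18.2 m s⁻¹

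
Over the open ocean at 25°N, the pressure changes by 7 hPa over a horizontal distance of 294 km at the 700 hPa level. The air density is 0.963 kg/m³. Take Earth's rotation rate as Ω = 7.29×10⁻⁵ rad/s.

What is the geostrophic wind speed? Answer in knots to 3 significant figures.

78.0 knots

Coriolis parameter at 25°N:
f = 2Ω sin φ = 2 × 7.29×10⁻⁵ × sin 25° = 6.16×10⁻⁵ s⁻¹
Pressure gradient: |∂P/∂n| = 700 Pa / 294000 m = 2.38×10⁻³ Pa/m
Geostrophic balance (pressure-gradient force = Coriolis force):
V_g = (1/(fρ)) |∂P/∂n| = 2.38×10⁻³ / (6.16×10⁻⁵ × 0.963) = 40.1 m/s
Converting: 40.1 m/s × 1.944 = 78.0 knots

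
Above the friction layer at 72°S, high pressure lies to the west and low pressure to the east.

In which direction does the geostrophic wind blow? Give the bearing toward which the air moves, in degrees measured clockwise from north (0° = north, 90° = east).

The pressure-gradient force points toward the east (bearing 090°).
Geostrophic balance: in the Southern Hemisphere the Coriolis force deflects motion to the left, so the geostrophic wind blows 90° to the left of the pressure-gradient force (low pressure on the right).
Rotating 090° by 90° counterclockwise gives 000° — the wind blows toward the north.

000°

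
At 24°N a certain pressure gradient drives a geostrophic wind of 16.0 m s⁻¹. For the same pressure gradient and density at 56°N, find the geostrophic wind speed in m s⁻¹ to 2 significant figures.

With the same pressure gradient and density, V_g ∝ 1/f ∝ 1/sin φ.
V₂ = V₁ · sin φ₁ / sin φ₂ = 16.0 × sin 24° / sin 56°
V₂ = 16.0 × 0.4067/0.8290 = 7.8 m s⁻¹

7.8 m s⁻¹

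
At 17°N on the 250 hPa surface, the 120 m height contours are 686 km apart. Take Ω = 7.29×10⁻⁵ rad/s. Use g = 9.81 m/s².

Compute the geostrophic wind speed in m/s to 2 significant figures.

Coriolis parameter at 17°N:
f = 2Ω sin φ = 2 × 7.29×10⁻⁵ × sin 17° = 4.26×10⁻⁵ s⁻¹
Height gradient: |∂Z/∂n| = 120 m / 686000 m = 1.75×10⁻⁴
On a pressure surface, geostrophic balance gives V_g = (g/f)|∂Z/∂n|:
V_g = 9.81 × 1.75×10⁻⁴ / 4.26×10⁻⁵ = 40.3 m/s

40 m/s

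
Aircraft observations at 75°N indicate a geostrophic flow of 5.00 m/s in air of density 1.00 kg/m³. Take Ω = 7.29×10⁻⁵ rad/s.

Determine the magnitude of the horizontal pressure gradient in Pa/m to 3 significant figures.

Coriolis parameter at 75°N:
f = 2Ω sin φ = 2 × 7.29×10⁻⁵ × sin 75° = 1.41×10⁻⁴ s⁻¹
Geostrophic balance rearranged: |∂P/∂n| = f ρ V_g
|∂P/∂n| = 1.41×10⁻⁴ × 1.00 × 5.00 = 7.04×10⁻⁴ Pa/m

7.04×10⁻⁴ Pa/m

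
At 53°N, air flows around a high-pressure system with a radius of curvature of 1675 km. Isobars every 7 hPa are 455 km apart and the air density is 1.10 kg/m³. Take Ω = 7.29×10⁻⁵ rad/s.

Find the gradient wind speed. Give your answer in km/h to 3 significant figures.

Coriolis parameter at 53°N:
f = 2Ω sin φ = 2 × 7.29×10⁻⁵ × sin 53° = 1.16×10⁻⁴ s⁻¹
Pressure gradient: |∂P/∂n| = 700 Pa / 455000 m = 1.54×10⁻³ Pa/m
Geostrophic speed: V_g = |∂P/∂n|/(fρ) = 1.54×10⁻³/(1.16×10⁻⁴ × 1.10) = 12.0 m/s
Around a high, pressure-gradient force acts outward with centrifugal, so Coriolis balances both:
fV = (1/ρ)|∂P/∂n| + V²/R  →  V² − fR·V + fR·V_g = 0
With fR = 1.16×10⁻⁴ × 1675×10³ m = 195 m/s:
V = [fR − √((fR)² − 4 fR V_g)]/2 = [195 − √(195² − 4×195×12)]/2 = 12.9 m/s
Supergeostrophic (V > V_g = 12 m/s), as expected around a high.
Converting: 12.9 m/s × 3.6 = 46.3 km/h

46.3 km/h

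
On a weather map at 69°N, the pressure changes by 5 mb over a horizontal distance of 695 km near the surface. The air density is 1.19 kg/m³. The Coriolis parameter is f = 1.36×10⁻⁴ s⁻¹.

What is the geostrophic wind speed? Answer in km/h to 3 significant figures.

Pressure gradient: |∂P/∂n| = 500 Pa / 695000 m = 7.19×10⁻⁴ Pa/m
Geostrophic balance (pressure-gradient force = Coriolis force):
V_g = (1/(fρ)) |∂P/∂n| = 7.19×10⁻⁴ / (1.36×10⁻⁴ × 1.19) = 4.45 m/s
Converting: 4.45 m/s × 3.6 = 16.0 km/h

16.0 km/h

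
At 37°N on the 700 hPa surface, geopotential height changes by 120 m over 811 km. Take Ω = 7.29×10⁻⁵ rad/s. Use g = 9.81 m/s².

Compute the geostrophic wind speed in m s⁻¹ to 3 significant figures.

Coriolis parameter at 37°N:
f = 2Ω sin φ = 2 × 7.29×10⁻⁵ × sin 37° = 8.77×10⁻⁵ s⁻¹
Height gradient: |∂Z/∂n| = 120 m / 811000 m = 1.48×10⁻⁴
On a pressure surface, geostrophic balance gives V_g = (g/f)|∂Z/∂n|:
V_g = 9.81 × 1.48×10⁻⁴ / 8.77×10⁻⁵ = 16.5 m/s

16.5 m s⁻¹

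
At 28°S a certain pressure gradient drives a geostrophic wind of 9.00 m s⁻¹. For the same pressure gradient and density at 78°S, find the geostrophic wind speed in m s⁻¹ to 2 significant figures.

4.3 m s⁻¹

With the same pressure gradient and density, V_g ∝ 1/f ∝ 1/sin φ.
V₂ = V₁ · sin φ₁ / sin φ₂ = 9.00 × sin 28° / sin 78°
V₂ = 9.00 × 0.4695/0.9781 = 4.3 m s⁻¹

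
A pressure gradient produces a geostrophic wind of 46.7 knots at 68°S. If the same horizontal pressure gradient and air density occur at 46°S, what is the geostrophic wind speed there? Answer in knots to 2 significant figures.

60 knots

With the same pressure gradient and density, V_g ∝ 1/f ∝ 1/sin φ.
V₂ = V₁ · sin φ₁ / sin φ₂ = 46.7 × sin 68° / sin 46°
V₂ = 46.7 × 0.9272/0.7193 = 60 knots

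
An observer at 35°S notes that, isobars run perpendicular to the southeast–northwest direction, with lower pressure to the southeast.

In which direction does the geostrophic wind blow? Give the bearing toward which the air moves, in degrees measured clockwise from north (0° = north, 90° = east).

The pressure-gradient force points toward the southeast (bearing 135°).
Geostrophic balance: in the Southern Hemisphere the Coriolis force deflects motion to the left, so the geostrophic wind blows 90° to the left of the pressure-gradient force (low pressure on the right).
Rotating 135° by 90° counterclockwise gives 045° — the wind blows toward the northeast.

045°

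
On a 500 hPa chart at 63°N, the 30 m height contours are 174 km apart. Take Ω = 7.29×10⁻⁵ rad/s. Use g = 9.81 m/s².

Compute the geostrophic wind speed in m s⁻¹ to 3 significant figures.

Coriolis parameter at 63°N:
f = 2Ω sin φ = 2 × 7.29×10⁻⁵ × sin 63° = 1.30×10⁻⁴ s⁻¹
Height gradient: |∂Z/∂n| = 30 m / 174000 m = 1.72×10⁻⁴
On a pressure surface, geostrophic balance gives V_g = (g/f)|∂Z/∂n|:
V_g = 9.81 × 1.72×10⁻⁴ / 1.30×10⁻⁴ = 13.0 m/s

13.0 m s⁻¹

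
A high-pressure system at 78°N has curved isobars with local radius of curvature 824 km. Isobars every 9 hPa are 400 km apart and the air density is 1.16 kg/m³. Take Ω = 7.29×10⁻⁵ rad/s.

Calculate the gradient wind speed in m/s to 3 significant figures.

Coriolis parameter at 78°N:
f = 2Ω sin φ = 2 × 7.29×10⁻⁵ × sin 78° = 1.43×10⁻⁴ s⁻¹
Pressure gradient: |∂P/∂n| = 900 Pa / 400000 m = 2.25×10⁻³ Pa/m
Geostrophic speed: V_g = |∂P/∂n|/(fρ) = 2.25×10⁻³/(1.43×10⁻⁴ × 1.16) = 13.6 m/s
Around a high, pressure-gradient force acts outward with centrifugal, so Coriolis balances both:
fV = (1/ρ)|∂P/∂n| + V²/R  →  V² − fR·V + fR·V_g = 0
With fR = 1.43×10⁻⁴ × 824×10³ m = 118 m/s:
V = [fR − √((fR)² − 4 fR V_g)]/2 = [118 − √(118² − 4×118×13.6)]/2 = 15.7 m/s
Supergeostrophic (V > V_g = 13.6 m/s), as expected around a high.

15.7 m/s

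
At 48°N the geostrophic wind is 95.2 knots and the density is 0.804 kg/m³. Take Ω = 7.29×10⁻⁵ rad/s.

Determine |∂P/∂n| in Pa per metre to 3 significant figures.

4.27×10⁻³ Pa/m

Coriolis parameter at 48°N:
f = 2Ω sin φ = 2 × 7.29×10⁻⁵ × sin 48° = 1.08×10⁻⁴ s⁻¹
Wind speed in SI: 95.2 knots = 49.0 m/s
Geostrophic balance rearranged: |∂P/∂n| = f ρ V_g
|∂P/∂n| = 1.08×10⁻⁴ × 0.804 × 49.0 = 4.27×10⁻³ Pa/m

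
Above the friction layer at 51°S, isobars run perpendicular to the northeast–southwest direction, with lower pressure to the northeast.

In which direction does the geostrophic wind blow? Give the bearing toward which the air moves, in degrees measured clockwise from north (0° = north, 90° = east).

The pressure-gradient force points toward the northeast (bearing 045°).
Geostrophic balance: in the Southern Hemisphere the Coriolis force deflects motion to the left, so the geostrophic wind blows 90° to the left of the pressure-gradient force (low pressure on the right).
Rotating 045° by 90° counterclockwise gives 315° — the wind blows toward the northwest.

315°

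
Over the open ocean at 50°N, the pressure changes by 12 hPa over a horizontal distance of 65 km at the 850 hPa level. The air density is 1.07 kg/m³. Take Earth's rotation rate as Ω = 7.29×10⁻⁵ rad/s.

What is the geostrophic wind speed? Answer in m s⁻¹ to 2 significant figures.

150 m s⁻¹

Coriolis parameter at 50°N:
f = 2Ω sin φ = 2 × 7.29×10⁻⁵ × sin 50° = 1.12×10⁻⁴ s⁻¹
Pressure gradient: |∂P/∂n| = 1200 Pa / 65000 m = 1.85×10⁻² Pa/m
Geostrophic balance (pressure-gradient force = Coriolis force):
V_g = (1/(fρ)) |∂P/∂n| = 1.85×10⁻² / (1.12×10⁻⁴ × 1.07) = 154 m/s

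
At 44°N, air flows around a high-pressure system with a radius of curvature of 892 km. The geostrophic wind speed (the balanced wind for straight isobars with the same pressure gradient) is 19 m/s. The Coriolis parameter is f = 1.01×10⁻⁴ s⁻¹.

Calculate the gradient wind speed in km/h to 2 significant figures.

Around a high, pressure-gradient force acts outward with centrifugal, so Coriolis balances both:
fV = (1/ρ)|∂P/∂n| + V²/R  →  V² − fR·V + fR·V_g = 0
With fR = 1.01×10⁻⁴ × 892×10³ m = 90.1 m/s:
V = [fR − √((fR)² − 4 fR V_g)]/2 = [90.1 − √(90.1² − 4×90.1×19)]/2 = 27.2 m/s
Supergeostrophic (V > V_g = 19 m/s), as expected around a high.
Converting: 27.2 m/s × 3.6 = 98 km/h

98 km/h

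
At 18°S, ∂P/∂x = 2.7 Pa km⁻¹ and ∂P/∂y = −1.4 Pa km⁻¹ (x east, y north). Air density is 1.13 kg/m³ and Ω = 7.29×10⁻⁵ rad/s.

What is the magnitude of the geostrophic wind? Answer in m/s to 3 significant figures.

Coriolis parameter at 18°S:
f = 2Ω sin φ = 2 × 7.29×10⁻⁵ × sin 18° = 4.51×10⁻⁵ s⁻¹
In the Southern Hemisphere f is negative: f = −4.51×10⁻⁵ s⁻¹.
Component geostrophic relations (x east, y north):
u_g = −(1/(fρ)) ∂P/∂y,  v_g = (1/(fρ)) ∂P/∂x
u_g = −(−1.4×10⁻³)/(−4.51×10⁻⁵ × 1.13) = −27.5 m/s;  v_g = (2.7×10⁻³)/(−4.51×10⁻⁵ × 1.13) = −53.0 m/s
|V_g| = √(u_g² + v_g²) = 59.7 m/s

59.7 m/s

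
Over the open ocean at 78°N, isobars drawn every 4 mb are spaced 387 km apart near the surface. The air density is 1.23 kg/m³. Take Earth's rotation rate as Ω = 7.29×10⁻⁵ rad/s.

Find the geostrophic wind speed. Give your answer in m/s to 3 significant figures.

Coriolis parameter at 78°N:
f = 2Ω sin φ = 2 × 7.29×10⁻⁵ × sin 78° = 1.43×10⁻⁴ s⁻¹
Pressure gradient: |∂P/∂n| = 400 Pa / 387000 m = 1.03×10⁻³ Pa/m
Geostrophic balance (pressure-gradient force = Coriolis force):
V_g = (1/(fρ)) |∂P/∂n| = 1.03×10⁻³ / (1.43×10⁻⁴ × 1.23) = 5.89 m/s

5.89 m/s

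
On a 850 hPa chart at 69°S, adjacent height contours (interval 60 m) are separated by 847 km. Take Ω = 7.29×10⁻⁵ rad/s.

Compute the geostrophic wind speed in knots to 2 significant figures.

9.9 knots

Coriolis parameter at 69°S:
f = 2Ω sin φ = 2 × 7.29×10⁻⁵ × sin 69° = 1.36×10⁻⁴ s⁻¹
Height gradient: |∂Z/∂n| = 60 m / 847000 m = 7.08×10⁻⁵
On a pressure surface, geostrophic balance gives V_g = (g/f)|∂Z/∂n|:
V_g = 9.81 × 7.08×10⁻⁵ / 1.36×10⁻⁴ = 5.11 m/s
Converting: 5.11 m/s × 1.944 = 9.9 knots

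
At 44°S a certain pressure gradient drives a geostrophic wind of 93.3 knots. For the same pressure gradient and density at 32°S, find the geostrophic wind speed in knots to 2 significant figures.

120 knots

With the same pressure gradient and density, V_g ∝ 1/f ∝ 1/sin φ.
V₂ = V₁ · sin φ₁ / sin φ₂ = 93.3 × sin 44° / sin 32°
V₂ = 93.3 × 0.6947/0.5299 = 120 knots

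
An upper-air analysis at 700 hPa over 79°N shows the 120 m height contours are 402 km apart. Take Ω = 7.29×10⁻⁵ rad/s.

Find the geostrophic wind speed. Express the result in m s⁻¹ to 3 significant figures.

20.5 m s⁻¹

Coriolis parameter at 79°N:
f = 2Ω sin φ = 2 × 7.29×10⁻⁵ × sin 79° = 1.43×10⁻⁴ s⁻¹
Height gradient: |∂Z/∂n| = 120 m / 402000 m = 2.99×10⁻⁴
On a pressure surface, geostrophic balance gives V_g = (g/f)|∂Z/∂n|:
V_g = 9.81 × 2.99×10⁻⁴ / 1.43×10⁻⁴ = 20.5 m/s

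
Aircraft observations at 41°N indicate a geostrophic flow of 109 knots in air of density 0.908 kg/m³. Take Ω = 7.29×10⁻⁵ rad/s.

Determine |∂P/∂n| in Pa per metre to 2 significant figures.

4.9×10⁻³ Pa/m

Coriolis parameter at 41°N:
f = 2Ω sin φ = 2 × 7.29×10⁻⁵ × sin 41° = 9.57×10⁻⁵ s⁻¹
Wind speed in SI: 109 knots = 56.1 m/s
Geostrophic balance rearranged: |∂P/∂n| = f ρ V_g
|∂P/∂n| = 9.57×10⁻⁵ × 0.908 × 56.1 = 4.87×10⁻³ Pa/m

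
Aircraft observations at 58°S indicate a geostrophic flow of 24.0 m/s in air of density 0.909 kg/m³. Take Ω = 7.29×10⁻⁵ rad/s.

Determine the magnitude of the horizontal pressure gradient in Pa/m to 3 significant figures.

Coriolis parameter at 58°S:
f = 2Ω sin φ = 2 × 7.29×10⁻⁵ × sin 58° = 1.24×10⁻⁴ s⁻¹
Geostrophic balance rearranged: |∂P/∂n| = f ρ V_g
|∂P/∂n| = 1.24×10⁻⁴ × 0.909 × 24.0 = 2.70×10⁻³ Pa/m

2.70×10⁻³ Pa/m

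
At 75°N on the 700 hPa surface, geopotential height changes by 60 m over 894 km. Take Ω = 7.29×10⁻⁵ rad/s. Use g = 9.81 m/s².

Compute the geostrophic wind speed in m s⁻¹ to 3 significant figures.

4.67 m s⁻¹

Coriolis parameter at 75°N:
f = 2Ω sin φ = 2 × 7.29×10⁻⁵ × sin 75° = 1.41×10⁻⁴ s⁻¹
Height gradient: |∂Z/∂n| = 60 m / 894000 m = 6.71×10⁻⁵
On a pressure surface, geostrophic balance gives V_g = (g/f)|∂Z/∂n|:
V_g = 9.81 × 6.71×10⁻⁵ / 1.41×10⁻⁴ = 4.67 m/s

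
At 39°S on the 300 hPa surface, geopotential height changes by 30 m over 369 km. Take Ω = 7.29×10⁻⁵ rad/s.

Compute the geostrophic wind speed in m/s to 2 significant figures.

Coriolis parameter at 39°S:
f = 2Ω sin φ = 2 × 7.29×10⁻⁵ × sin 39° = 9.18×10⁻⁵ s⁻¹
Height gradient: |∂Z/∂n| = 30 m / 369000 m = 8.13×10⁻⁵
On a pressure surface, geostrophic balance gives V_g = (g/f)|∂Z/∂n|:
V_g = 9.81 × 8.13×10⁻⁵ / 9.18×10⁻⁵ = 8.69 m/s

8.7 m/s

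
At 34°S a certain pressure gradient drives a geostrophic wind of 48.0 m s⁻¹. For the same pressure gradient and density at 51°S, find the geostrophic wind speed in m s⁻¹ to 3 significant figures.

With the same pressure gradient and density, V_g ∝ 1/f ∝ 1/sin φ.
V₂ = V₁ · sin φ₁ / sin φ₂ = 48.0 × sin 34° / sin 51°
V₂ = 48.0 × 0.5592/0.7771 = 34.5 m s⁻¹

34.5 m s⁻¹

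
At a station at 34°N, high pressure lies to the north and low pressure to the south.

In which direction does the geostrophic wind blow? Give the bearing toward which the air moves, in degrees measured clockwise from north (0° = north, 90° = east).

The pressure-gradient force points toward the south (bearing 180°).
Geostrophic balance: in the Northern Hemisphere the Coriolis force deflects motion to the right, so the geostrophic wind blows 90° to the right of the pressure-gradient force (low pressure on the left).
Rotating 180° by 90° clockwise gives 270° — the wind blows toward the west.

270°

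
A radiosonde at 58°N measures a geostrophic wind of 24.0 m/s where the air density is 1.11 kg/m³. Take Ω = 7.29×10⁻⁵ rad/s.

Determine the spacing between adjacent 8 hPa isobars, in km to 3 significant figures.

Coriolis parameter at 58°N:
f = 2Ω sin φ = 2 × 7.29×10⁻⁵ × sin 58° = 1.24×10⁻⁴ s⁻¹
Geostrophic balance rearranged: |∂P/∂n| = f ρ V_g
|∂P/∂n| = 1.24×10⁻⁴ × 1.11 × 24.0 = 3.29×10⁻³ Pa/m
Isobar spacing: Δn = ΔP/|∂P/∂n| = 800 Pa / 3.29×10⁻³ Pa/m = 242872 m ≈ 243 km

243 km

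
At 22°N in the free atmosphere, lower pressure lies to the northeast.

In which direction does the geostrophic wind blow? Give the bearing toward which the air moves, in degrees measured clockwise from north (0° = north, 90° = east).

The pressure-gradient force points toward the northeast (bearing 045°).
Geostrophic balance: in the Northern Hemisphere the Coriolis force deflects motion to the right, so the geostrophic wind blows 90° to the right of the pressure-gradient force (low pressure on the left).
Rotating 045° by 90° clockwise gives 135° — the wind blows toward the southeast.

135°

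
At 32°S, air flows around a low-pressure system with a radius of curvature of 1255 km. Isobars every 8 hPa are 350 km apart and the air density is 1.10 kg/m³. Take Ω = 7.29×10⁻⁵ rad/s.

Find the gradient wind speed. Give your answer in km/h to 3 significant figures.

Coriolis parameter at 32°S:
f = 2Ω sin φ = 2 × 7.29×10⁻⁵ × sin 32° = 7.73×10⁻⁵ s⁻¹
Pressure gradient: |∂P/∂n| = 800 Pa / 350000 m = 2.29×10⁻³ Pa/m
Geostrophic speed: V_g = |∂P/∂n|/(fρ) = 2.29×10⁻³/(7.73×10⁻⁵ × 1.10) = 26.9 m/s
Around a low, centrifugal force acts outward with Coriolis, so pressure-gradient force balances both:
(1/ρ)|∂P/∂n| = fV + V²/R  →  V² + fR·V − fR·V_g = 0
With fR = 7.73×10⁻⁵ × 1255×10³ m = 97.0 m/s:
V = [−fR + √((fR)² + 4 fR V_g)]/2 = [−97.0 + √(97.0² + 4×97.0×26.9)]/2 = 21.9 m/s
Subgeostrophic (V < V_g = 26.9 m/s), as expected around a low.
Converting: 21.9 m/s × 3.6 = 79.0 km/h

79.0 km/h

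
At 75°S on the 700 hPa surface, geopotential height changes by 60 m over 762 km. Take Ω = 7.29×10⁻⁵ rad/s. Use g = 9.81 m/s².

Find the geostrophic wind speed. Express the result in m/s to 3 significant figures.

Coriolis parameter at 75°S:
f = 2Ω sin φ = 2 × 7.29×10⁻⁵ × sin 75° = 1.41×10⁻⁴ s⁻¹
Height gradient: |∂Z/∂n| = 60 m / 762000 m = 7.87×10⁻⁵
On a pressure surface, geostrophic balance gives V_g = (g/f)|∂Z/∂n|:
V_g = 9.81 × 7.87×10⁻⁵ / 1.41×10⁻⁴ = 5.48 m/s

5.48 m/s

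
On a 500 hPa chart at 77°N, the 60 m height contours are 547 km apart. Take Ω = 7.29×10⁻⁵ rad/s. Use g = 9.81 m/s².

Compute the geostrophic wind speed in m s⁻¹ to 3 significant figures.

7.57 m s⁻¹

Coriolis parameter at 77°N:
f = 2Ω sin φ = 2 × 7.29×10⁻⁵ × sin 77° = 1.42×10⁻⁴ s⁻¹
Height gradient: |∂Z/∂n| = 60 m / 547000 m = 1.10×10⁻⁴
On a pressure surface, geostrophic balance gives V_g = (g/f)|∂Z/∂n|:
V_g = 9.81 × 1.10×10⁻⁴ / 1.42×10⁻⁴ = 7.57 m/s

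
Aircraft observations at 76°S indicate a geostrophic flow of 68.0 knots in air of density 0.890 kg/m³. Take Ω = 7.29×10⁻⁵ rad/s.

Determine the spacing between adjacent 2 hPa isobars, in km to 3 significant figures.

45.4 km

Coriolis parameter at 76°S:
f = 2Ω sin φ = 2 × 7.29×10⁻⁵ × sin 76° = 1.41×10⁻⁴ s⁻¹
Wind speed in SI: 68.0 knots = 35.0 m/s
Geostrophic balance rearranged: |∂P/∂n| = f ρ V_g
|∂P/∂n| = 1.41×10⁻⁴ × 0.890 × 35.0 = 4.40×10⁻³ Pa/m
Isobar spacing: Δn = ΔP/|∂P/∂n| = 200 Pa / 4.40×10⁻³ Pa/m = 45408 m ≈ 45.4 km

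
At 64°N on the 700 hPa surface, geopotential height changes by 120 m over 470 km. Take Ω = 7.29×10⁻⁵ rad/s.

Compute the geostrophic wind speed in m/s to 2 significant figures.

Coriolis parameter at 64°N:
f = 2Ω sin φ = 2 × 7.29×10⁻⁵ × sin 64° = 1.31×10⁻⁴ s⁻¹
Height gradient: |∂Z/∂n| = 120 m / 470000 m = 2.55×10⁻⁴
On a pressure surface, geostrophic balance gives V_g = (g/f)|∂Z/∂n|:
V_g = 9.81 × 2.55×10⁻⁴ / 1.31×10⁻⁴ = 19.1 m/s

19 m/s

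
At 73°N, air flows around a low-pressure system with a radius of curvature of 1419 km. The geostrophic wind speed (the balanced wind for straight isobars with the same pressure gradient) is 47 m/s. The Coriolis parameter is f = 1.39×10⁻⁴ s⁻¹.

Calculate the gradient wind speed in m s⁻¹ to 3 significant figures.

Around a low, centrifugal force acts outward with Coriolis, so pressure-gradient force balances both:
(1/ρ)|∂P/∂n| = fV + V²/R  →  V² + fR·V − fR·V_g = 0
With fR = 1.39×10⁻⁴ × 1419×10³ m = 197 m/s:
V = [−fR + √((fR)² + 4 fR V_g)]/2 = [−197 + √(197² + 4×197×47)]/2 = 39.2 m/s
Subgeostrophic (V < V_g = 47 m/s), as expected around a low.

39.2 m s⁻¹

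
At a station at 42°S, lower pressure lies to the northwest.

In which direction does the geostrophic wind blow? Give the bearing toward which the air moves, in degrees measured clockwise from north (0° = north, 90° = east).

The pressure-gradient force points toward the northwest (bearing 315°).
Geostrophic balance: in the Southern Hemisphere the Coriolis force deflects motion to the left, so the geostrophic wind blows 90° to the left of the pressure-gradient force (low pressure on the right).
Rotating 315° by 90° counterclockwise gives 225° — the wind blows toward the southwest.

225°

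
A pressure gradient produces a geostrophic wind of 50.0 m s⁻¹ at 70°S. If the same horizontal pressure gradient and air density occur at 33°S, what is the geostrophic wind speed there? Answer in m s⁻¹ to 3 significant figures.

86.3 m s⁻¹

With the same pressure gradient and density, V_g ∝ 1/f ∝ 1/sin φ.
V₂ = V₁ · sin φ₁ / sin φ₂ = 50.0 × sin 70° / sin 33°
V₂ = 50.0 × 0.9397/0.5446 = 86.3 m s⁻¹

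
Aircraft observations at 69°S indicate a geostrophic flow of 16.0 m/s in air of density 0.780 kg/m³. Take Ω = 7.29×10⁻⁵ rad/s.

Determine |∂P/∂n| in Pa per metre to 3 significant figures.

Coriolis parameter at 69°S:
f = 2Ω sin φ = 2 × 7.29×10⁻⁵ × sin 69° = 1.36×10⁻⁴ s⁻¹
Geostrophic balance rearranged: |∂P/∂n| = f ρ V_g
|∂P/∂n| = 1.36×10⁻⁴ × 0.780 × 16.0 = 1.70×10⁻³ Pa/m

1.70×10⁻³ Pa/m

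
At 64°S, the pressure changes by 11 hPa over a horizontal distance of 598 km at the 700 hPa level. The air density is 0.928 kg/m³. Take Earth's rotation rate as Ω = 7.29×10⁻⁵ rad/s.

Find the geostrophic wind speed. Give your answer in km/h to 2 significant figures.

Coriolis parameter at 64°S:
f = 2Ω sin φ = 2 × 7.29×10⁻⁵ × sin 64° = 1.31×10⁻⁴ s⁻¹
Pressure gradient: |∂P/∂n| = 1100 Pa / 598000 m = 1.84×10⁻³ Pa/m
Geostrophic balance (pressure-gradient force = Coriolis force):
V_g = (1/(fρ)) |∂P/∂n| = 1.84×10⁻³ / (1.31×10⁻⁴ × 0.928) = 15.1 m/s
Converting: 15.1 m/s × 3.6 = 54 km/h

54 km/h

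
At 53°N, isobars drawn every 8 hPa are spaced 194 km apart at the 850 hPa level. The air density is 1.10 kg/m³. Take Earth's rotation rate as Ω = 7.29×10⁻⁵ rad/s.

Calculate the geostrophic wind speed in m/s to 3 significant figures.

32.2 m/s

Coriolis parameter at 53°N:
f = 2Ω sin φ = 2 × 7.29×10⁻⁵ × sin 53° = 1.16×10⁻⁴ s⁻¹
Pressure gradient: |∂P/∂n| = 800 Pa / 194000 m = 4.12×10⁻³ Pa/m
Geostrophic balance (pressure-gradient force = Coriolis force):
V_g = (1/(fρ)) |∂P/∂n| = 4.12×10⁻³ / (1.16×10⁻⁴ × 1.10) = 32.2 m/s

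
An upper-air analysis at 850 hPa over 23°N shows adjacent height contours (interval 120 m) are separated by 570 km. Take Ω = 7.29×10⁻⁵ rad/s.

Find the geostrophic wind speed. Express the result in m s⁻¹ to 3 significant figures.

Coriolis parameter at 23°N:
f = 2Ω sin φ = 2 × 7.29×10⁻⁵ × sin 23° = 5.70×10⁻⁵ s⁻¹
Height gradient: |∂Z/∂n| = 120 m / 570000 m = 2.11×10⁻⁴
On a pressure surface, geostrophic balance gives V_g = (g/f)|∂Z/∂n|:
V_g = 9.81 × 2.11×10⁻⁴ / 5.70×10⁻⁵ = 36.3 m/s

36.3 m s⁻¹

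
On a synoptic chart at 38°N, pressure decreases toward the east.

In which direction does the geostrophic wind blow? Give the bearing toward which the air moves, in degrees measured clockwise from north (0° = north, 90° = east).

180°

The pressure-gradient force points toward the east (bearing 090°).
Geostrophic balance: in the Northern Hemisphere the Coriolis force deflects motion to the right, so the geostrophic wind blows 90° to the right of the pressure-gradient force (low pressure on the left).
Rotating 090° by 90° clockwise gives 180° — the wind blows toward the south.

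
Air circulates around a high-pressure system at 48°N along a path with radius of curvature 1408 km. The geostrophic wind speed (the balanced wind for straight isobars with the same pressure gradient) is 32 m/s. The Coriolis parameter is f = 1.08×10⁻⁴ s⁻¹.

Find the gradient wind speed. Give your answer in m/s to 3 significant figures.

Around a high, pressure-gradient force acts outward with centrifugal, so Coriolis balances both:
fV = (1/ρ)|∂P/∂n| + V²/R  →  V² − fR·V + fR·V_g = 0
With fR = 1.08×10⁻⁴ × 1408×10³ m = 152 m/s:
V = [fR − √((fR)² − 4 fR V_g)]/2 = [152 − √(152² − 4×152×32)]/2 = 45.8 m/s
Supergeostrophic (V > V_g = 32 m/s), as expected around a high.

45.8 m/s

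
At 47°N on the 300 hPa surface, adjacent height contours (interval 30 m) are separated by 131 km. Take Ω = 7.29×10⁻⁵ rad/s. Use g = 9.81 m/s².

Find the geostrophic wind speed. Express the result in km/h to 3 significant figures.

75.8 km/h

Coriolis parameter at 47°N:
f = 2Ω sin φ = 2 × 7.29×10⁻⁵ × sin 47° = 1.07×10⁻⁴ s⁻¹
Height gradient: |∂Z/∂n| = 30 m / 131000 m = 2.29×10⁻⁴
On a pressure surface, geostrophic balance gives V_g = (g/f)|∂Z/∂n|:
V_g = 9.81 × 2.29×10⁻⁴ / 1.07×10⁻⁴ = 21.1 m/s
Converting: 21.1 m/s × 3.6 = 75.8 km/h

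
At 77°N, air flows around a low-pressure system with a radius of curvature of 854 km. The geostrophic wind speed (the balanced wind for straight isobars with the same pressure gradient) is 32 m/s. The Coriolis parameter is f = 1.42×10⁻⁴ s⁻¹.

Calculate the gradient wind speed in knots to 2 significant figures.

51 knots

Around a low, centrifugal force acts outward with Coriolis, so pressure-gradient force balances both:
(1/ρ)|∂P/∂n| = fV + V²/R  →  V² + fR·V − fR·V_g = 0
With fR = 1.42×10⁻⁴ × 854×10³ m = 121 m/s:
V = [−fR + √((fR)² + 4 fR V_g)]/2 = [−121 + √(121² + 4×121×32)]/2 = 26.3 m/s
Subgeostrophic (V < V_g = 32 m/s), as expected around a low.
Converting: 26.3 m/s × 1.944 = 51 knots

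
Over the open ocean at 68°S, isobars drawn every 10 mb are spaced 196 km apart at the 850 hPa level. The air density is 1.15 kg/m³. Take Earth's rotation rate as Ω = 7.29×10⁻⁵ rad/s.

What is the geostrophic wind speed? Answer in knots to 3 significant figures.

Coriolis parameter at 68°S:
f = 2Ω sin φ = 2 × 7.29×10⁻⁵ × sin 68° = 1.35×10⁻⁴ s⁻¹
Pressure gradient: |∂P/∂n| = 1000 Pa / 196000 m = 5.10×10⁻³ Pa/m
Geostrophic balance (pressure-gradient force = Coriolis force):
V_g = (1/(fρ)) |∂P/∂n| = 5.10×10⁻³ / (1.35×10⁻⁴ × 1.15) = 32.8 m/s
Converting: 32.8 m/s × 1.944 = 63.8 knots

63.8 knots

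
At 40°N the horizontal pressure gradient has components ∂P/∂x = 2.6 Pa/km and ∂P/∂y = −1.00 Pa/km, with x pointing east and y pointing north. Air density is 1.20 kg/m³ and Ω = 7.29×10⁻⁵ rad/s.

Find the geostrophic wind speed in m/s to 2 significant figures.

Coriolis parameter at 40°N:
f = 2Ω sin φ = 2 × 7.29×10⁻⁵ × sin 40° = 9.37×10⁻⁵ s⁻¹
Component geostrophic relations (x east, y north):
u_g = −(1/(fρ)) ∂P/∂y,  v_g = (1/(fρ)) ∂P/∂x
u_g = −(−1.00×10⁻³)/(9.37×10⁻⁵ × 1.20) = 8.89 m/s;  v_g = (2.6×10⁻³)/(9.37×10⁻⁵ × 1.20) = 23.1 m/s
|V_g| = √(u_g² + v_g²) = 24.8 m/s

25 m/s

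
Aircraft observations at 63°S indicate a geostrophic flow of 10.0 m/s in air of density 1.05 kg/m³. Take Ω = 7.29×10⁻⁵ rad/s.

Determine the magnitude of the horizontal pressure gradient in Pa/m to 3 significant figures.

Coriolis parameter at 63°S:
f = 2Ω sin φ = 2 × 7.29×10⁻⁵ × sin 63° = 1.30×10⁻⁴ s⁻¹
Geostrophic balance rearranged: |∂P/∂n| = f ρ V_g
|∂P/∂n| = 1.30×10⁻⁴ × 1.05 × 10.0 = 1.36×10⁻³ Pa/m

1.36×10⁻³ Pa/m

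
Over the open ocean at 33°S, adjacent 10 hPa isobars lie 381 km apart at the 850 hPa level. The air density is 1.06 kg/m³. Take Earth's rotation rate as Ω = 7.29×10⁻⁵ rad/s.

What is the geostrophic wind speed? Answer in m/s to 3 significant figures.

Coriolis parameter at 33°S:
f = 2Ω sin φ = 2 × 7.29×10⁻⁵ × sin 33° = 7.94×10⁻⁵ s⁻¹
Pressure gradient: |∂P/∂n| = 1000 Pa / 381000 m = 2.62×10⁻³ Pa/m
Geostrophic balance (pressure-gradient force = Coriolis force):
V_g = (1/(fρ)) |∂P/∂n| = 2.62×10⁻³ / (7.94×10⁻⁵ × 1.06) = 31.2 m/s

31.2 m/s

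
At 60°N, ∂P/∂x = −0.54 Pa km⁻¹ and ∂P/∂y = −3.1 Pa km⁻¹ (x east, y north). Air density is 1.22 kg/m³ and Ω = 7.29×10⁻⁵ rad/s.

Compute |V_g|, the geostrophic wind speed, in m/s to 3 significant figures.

20.4 m/s

Coriolis parameter at 60°N:
f = 2Ω sin φ = 2 × 7.29×10⁻⁵ × sin 60° = 1.26×10⁻⁴ s⁻¹
Component geostrophic relations (x east, y north):
u_g = −(1/(fρ)) ∂P/∂y,  v_g = (1/(fρ)) ∂P/∂x
u_g = −(−3.1×10⁻³)/(1.26×10⁻⁴ × 1.22) = 20.1 m/s;  v_g = (−0.54×10⁻³)/(1.26×10⁻⁴ × 1.22) = −3.51 m/s
|V_g| = √(u_g² + v_g²) = 20.4 m/s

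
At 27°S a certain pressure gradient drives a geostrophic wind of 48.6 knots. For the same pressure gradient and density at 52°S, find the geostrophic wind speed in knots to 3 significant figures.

28.0 knots

With the same pressure gradient and density, V_g ∝ 1/f ∝ 1/sin φ.
V₂ = V₁ · sin φ₁ / sin φ₂ = 48.6 × sin 27° / sin 52°
V₂ = 48.6 × 0.4540/0.7880 = 28.0 knots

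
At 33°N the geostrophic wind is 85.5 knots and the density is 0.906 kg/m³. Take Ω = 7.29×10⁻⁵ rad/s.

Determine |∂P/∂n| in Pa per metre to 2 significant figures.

Coriolis parameter at 33°N:
f = 2Ω sin φ = 2 × 7.29×10⁻⁵ × sin 33° = 7.94×10⁻⁵ s⁻¹
Wind speed in SI: 85.5 knots = 44.0 m/s
Geostrophic balance rearranged: |∂P/∂n| = f ρ V_g
|∂P/∂n| = 7.94×10⁻⁵ × 0.906 × 44.0 = 3.16×10⁻³ Pa/m

3.2×10⁻³ Pa/m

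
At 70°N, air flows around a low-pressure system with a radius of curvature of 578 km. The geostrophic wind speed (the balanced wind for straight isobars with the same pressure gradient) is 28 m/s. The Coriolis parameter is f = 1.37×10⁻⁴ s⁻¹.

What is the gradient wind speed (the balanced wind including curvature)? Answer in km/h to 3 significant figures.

78.9 km/h

Around a low, centrifugal force acts outward with Coriolis, so pressure-gradient force balances both:
(1/ρ)|∂P/∂n| = fV + V²/R  →  V² + fR·V − fR·V_g = 0
With fR = 1.37×10⁻⁴ × 578×10³ m = 79.2 m/s:
V = [−fR + √((fR)² + 4 fR V_g)]/2 = [−79.2 + √(79.2² + 4×79.2×28)]/2 = 21.9 m/s
Subgeostrophic (V < V_g = 28 m/s), as expected around a low.
Converting: 21.9 m/s × 3.6 = 78.9 km/h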